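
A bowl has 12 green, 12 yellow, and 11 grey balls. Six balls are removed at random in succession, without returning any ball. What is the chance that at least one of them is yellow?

19769/21080

Use the complement: P(at least one yellow) = 1 − P(no yellow).
P(none) = C(23,6)/C(35,6) = 100947/1623160.
So P = 1 − 100947/1623160 = 19769/21080 ≈ 0.9378.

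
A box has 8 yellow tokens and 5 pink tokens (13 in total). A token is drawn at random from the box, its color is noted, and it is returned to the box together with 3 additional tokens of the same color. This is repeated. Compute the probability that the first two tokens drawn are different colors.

Either pink then yellow, or yellow then pink; after the first draw the total is 16.
P = (5/13)·(8/16) + (8/13)·(5/16) = 5/13 ≈ 0.3846.

5/13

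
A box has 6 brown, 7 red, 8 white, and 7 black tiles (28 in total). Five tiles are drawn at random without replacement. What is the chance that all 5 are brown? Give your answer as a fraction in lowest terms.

Unordered draws without replacement: count favorable combinations over C(28,5).
Favorable = C(6,5) · C(7,0) · C(8,0) · C(7,0) = 6; total = C(28,5) = 98280.
P = 6/98280 = 1/16380 ≈ 0.0001.

1/16380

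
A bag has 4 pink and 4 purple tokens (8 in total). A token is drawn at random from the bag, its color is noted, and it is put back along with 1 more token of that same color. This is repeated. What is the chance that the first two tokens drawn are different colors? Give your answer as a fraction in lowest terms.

4/9

Either pink then purple, or purple then pink; after the first draw the total is 9.
P = (4/8)·(4/9) + (4/8)·(4/9) = 4/9 ≈ 0.4444.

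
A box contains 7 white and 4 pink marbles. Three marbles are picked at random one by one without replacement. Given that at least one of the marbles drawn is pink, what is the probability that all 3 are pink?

2/65

P(all 3 pink) = C(4,3)/C(11,3) = 4/165; P(at least one pink) = 1 − C(7,3)/C(11,3) = 26/33.
Since 'all 3 pink' ⊆ 'at least one pink', P(all 3 | at least one) = 4/165 / 26/33 = 2/65 ≈ 0.0308.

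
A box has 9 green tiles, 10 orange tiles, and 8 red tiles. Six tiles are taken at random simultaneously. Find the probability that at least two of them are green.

33389/49335

Sum the hypergeometric tail for j = 2,…,6 green tiles.
Favorable = C(9,2)·C(18,4) + C(9,3)·C(18,3) + C(9,4)·C(18,2) + C(9,5)·C(18,1) + C(9,6)·C(18,0) = 200334; total = C(27,6) = 296010.
P = 200334/296010 = 33389/49335 ≈ 0.6768.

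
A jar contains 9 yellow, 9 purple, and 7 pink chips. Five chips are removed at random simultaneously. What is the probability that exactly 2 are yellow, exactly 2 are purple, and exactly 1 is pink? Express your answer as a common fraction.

216/1265

Unordered draws without replacement: count favorable combinations over C(25,5).
Favorable = C(9,2) · C(9,2) · C(7,1) = 9072; total = C(25,5) = 53130.
P = 9072/53130 = 216/1265 ≈ 0.1708.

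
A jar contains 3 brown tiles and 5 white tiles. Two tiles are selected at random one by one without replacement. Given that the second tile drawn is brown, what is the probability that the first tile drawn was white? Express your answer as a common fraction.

P(first=white and the second tile drawn is brown) = (5/8)·(3/7) = 15/56.
P(the second tile drawn is brown) = Σ over first color = 3/28 + 15/56 = 3/8.
By Bayes, P(first=white | the second tile drawn is brown) = 15/56 / 3/8 = 5/7 ≈ 0.7143.

5/7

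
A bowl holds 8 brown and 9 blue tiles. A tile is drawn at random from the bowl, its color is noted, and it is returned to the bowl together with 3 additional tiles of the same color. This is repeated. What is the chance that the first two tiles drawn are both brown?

22/85

After a brown draw the bowl holds 11 brown out of 20.
P = (8/17)·(11/20) = 22/85 ≈ 0.2588.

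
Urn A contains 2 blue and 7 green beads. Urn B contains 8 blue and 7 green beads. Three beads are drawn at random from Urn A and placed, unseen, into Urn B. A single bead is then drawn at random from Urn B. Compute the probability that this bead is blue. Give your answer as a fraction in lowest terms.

Condition on how many of the transferred beads are blue (from Urn A: 2 blue of 9; then Urn B has 18 total).
  0 blue: C(2,0)C(7,3)/C(9,3) = 5/12; then P = 8/18
  1 blue: C(2,1)C(7,2)/C(9,3) = 1/2; then P = 9/18
  2 blue: C(2,2)C(7,1)/C(9,3) = 1/12; then P = 10/18
P(blue from Urn B) = 13/27 ≈ 0.4815.

13/27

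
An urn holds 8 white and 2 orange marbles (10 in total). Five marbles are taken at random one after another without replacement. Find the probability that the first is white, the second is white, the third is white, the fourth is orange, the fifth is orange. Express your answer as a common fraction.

1/45

Multiply the conditional probability of each draw in order, without replacement, so each draw removes one from its color and from the total.
P = (8/10) · (7/9) · (6/8) · (2/7) · (1/6) = 1/45 ≈ 0.0222.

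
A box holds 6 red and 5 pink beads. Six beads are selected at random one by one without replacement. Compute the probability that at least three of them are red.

Sum the hypergeometric tail for j = 3,…,6 red beads.
Favorable = C(6,3)·C(5,3) + C(6,4)·C(5,2) + C(6,5)·C(5,1) + C(6,6)·C(5,0) = 381; total = C(11,6) = 462.
P = 381/462 = 127/154 ≈ 0.8247.

127/154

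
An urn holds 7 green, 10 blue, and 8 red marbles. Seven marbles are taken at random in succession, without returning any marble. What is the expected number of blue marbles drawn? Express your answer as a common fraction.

14/5

By linearity of expectation, E[X] = Σ P(draw i is blue); by symmetry each draw (even without replacement) has P(blue) = 10/25.
E[X] = 7 · 10/25 = 14/5 ≈ 2.8000.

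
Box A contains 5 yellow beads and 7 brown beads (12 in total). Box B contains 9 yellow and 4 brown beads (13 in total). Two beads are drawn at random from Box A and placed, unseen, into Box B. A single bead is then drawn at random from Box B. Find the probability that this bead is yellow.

59/90

Condition on how many of the transferred beads are yellow (from Box A: 5 yellow of 12; then Box B has 15 total).
  0 yellow: C(5,0)C(7,2)/C(12,2) = 7/22; then P = 9/15
  1 yellow: C(5,1)C(7,1)/C(12,2) = 35/66; then P = 10/15
  2 yellow: C(5,2)C(7,0)/C(12,2) = 5/33; then P = 11/15
P(yellow from Box B) = 59/90 ≈ 0.6556.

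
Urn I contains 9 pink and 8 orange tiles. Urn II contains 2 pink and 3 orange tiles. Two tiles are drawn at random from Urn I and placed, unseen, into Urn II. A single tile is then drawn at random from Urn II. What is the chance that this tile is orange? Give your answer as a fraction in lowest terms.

67/119

Condition on how many of the transferred tiles are orange (from Urn I: 8 orange of 17; then Urn II has 7 total).
  0 orange: C(8,0)C(9,2)/C(17,2) = 9/34; then P = 3/7
  1 orange: C(8,1)C(9,1)/C(17,2) = 9/17; then P = 4/7
  2 orange: C(8,2)C(9,0)/C(17,2) = 7/34; then P = 5/7
P(orange from Urn II) = 67/119 ≈ 0.5630.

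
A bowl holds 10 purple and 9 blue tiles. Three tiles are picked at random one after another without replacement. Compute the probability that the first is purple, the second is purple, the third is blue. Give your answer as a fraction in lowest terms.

45/323

Multiply the conditional probability of each draw in order, without replacement, so each draw removes one from its color and from the total.
P = (10/19) · (9/18) · (9/17) = 45/323 ≈ 0.1393.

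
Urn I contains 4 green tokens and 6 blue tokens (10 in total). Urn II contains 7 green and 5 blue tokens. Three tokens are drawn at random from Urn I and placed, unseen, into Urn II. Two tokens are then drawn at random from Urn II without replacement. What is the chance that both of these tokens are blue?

Condition on how many of the transferred tokens are blue (from Urn I: 6 blue of 10; then Urn II has 15 total).
  0 blue: C(6,0)C(4,3)/C(10,3) = 1/30; then P = C(5,2)/C(15,2) = 2/21
  1 blue: C(6,1)C(4,2)/C(10,3) = 3/10; then P = C(6,2)/C(15,2) = 1/7
  2 blue: C(6,2)C(4,1)/C(10,3) = 1/2; then P = C(7,2)/C(15,2) = 1/5
  3 blue: C(6,3)C(4,0)/C(10,3) = 1/6; then P = C(8,2)/C(15,2) = 4/15
P(both blue) = 4/21 ≈ 0.1905.

4/21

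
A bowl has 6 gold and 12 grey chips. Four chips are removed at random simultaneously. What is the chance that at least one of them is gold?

57/68

Use the complement: P(at least one gold) = 1 − P(no gold).
P(none) = C(12,4)/C(18,4) = 495/3060.
So P = 1 − 495/3060 = 57/68 ≈ 0.8382.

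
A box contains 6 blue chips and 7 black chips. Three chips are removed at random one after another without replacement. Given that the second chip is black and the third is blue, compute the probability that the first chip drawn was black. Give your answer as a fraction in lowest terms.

P(first=black and the second chip is black and the third is blue) = (7/13)·(6/12)·(6/11) = 21/143.
P(E) = Σ over first color = 35/286 + 21/143 = 7/26.
By Bayes, P(first=black | E) = 21/143 / 7/26 = 6/11 ≈ 0.5455.

6/11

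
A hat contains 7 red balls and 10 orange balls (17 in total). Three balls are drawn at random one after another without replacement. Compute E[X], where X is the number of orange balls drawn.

By linearity of expectation, E[X] = Σ P(draw i is orange); by symmetry each draw (even without replacement) has P(orange) = 10/17.
E[X] = 3 · 10/17 = 30/17 ≈ 1.7647.

30/17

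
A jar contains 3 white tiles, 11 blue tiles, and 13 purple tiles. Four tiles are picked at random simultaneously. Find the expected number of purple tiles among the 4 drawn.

By linearity of expectation, E[X] = Σ P(draw i is purple); by symmetry each draw (even without replacement) has P(purple) = 13/27.
E[X] = 4 · 13/27 = 52/27 ≈ 1.9259.

52/27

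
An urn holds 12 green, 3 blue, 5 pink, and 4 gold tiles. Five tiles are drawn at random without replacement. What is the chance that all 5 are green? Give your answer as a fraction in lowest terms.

Unordered draws without replacement: count favorable combinations over C(24,5).
Favorable = C(12,5) · C(3,0) · C(5,0) · C(4,0) = 792; total = C(24,5) = 42504.
P = 792/42504 = 3/161 ≈ 0.0186.

3/161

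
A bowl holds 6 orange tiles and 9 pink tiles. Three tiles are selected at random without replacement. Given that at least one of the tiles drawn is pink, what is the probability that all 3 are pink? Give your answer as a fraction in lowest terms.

28/145

P(all 3 pink) = C(9,3)/C(15,3) = 12/65; P(at least one pink) = 1 − C(6,3)/C(15,3) = 87/91.
Since 'all 3 pink' ⊆ 'at least one pink', P(all 3 | at least one) = 12/65 / 87/91 = 28/145 ≈ 0.1931.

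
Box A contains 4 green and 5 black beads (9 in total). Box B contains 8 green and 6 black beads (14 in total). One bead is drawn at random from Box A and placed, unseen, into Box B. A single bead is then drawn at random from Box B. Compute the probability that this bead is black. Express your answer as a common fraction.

59/135

Condition on how many of the transferred beads are black (from Box A: 5 black of 9; then Box B has 15 total).
  0 black: C(5,0)C(4,1)/C(9,1) = 4/9; then P = 6/15
  1 black: C(5,1)C(4,0)/C(9,1) = 5/9; then P = 7/15
P(black from Box B) = 59/135 ≈ 0.4370.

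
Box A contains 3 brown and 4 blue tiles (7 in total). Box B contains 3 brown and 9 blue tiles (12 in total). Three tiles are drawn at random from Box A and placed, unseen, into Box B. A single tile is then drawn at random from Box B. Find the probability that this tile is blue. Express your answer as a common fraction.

Condition on how many of the transferred tiles are blue (from Box A: 4 blue of 7; then Box B has 15 total).
  0 blue: C(4,0)C(3,3)/C(7,3) = 1/35; then P = 9/15
  1 blue: C(4,1)C(3,2)/C(7,3) = 12/35; then P = 10/15
  2 blue: C(4,2)C(3,1)/C(7,3) = 18/35; then P = 11/15
  3 blue: C(4,3)C(3,0)/C(7,3) = 4/35; then P = 12/15
P(blue from Box B) = 5/7 ≈ 0.7143.

5/7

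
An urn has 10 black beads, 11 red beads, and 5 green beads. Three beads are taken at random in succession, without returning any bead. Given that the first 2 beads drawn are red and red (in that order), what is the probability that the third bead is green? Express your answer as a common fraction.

5/24

After removing 2 red, the urn has 5 green out of 24 remaining.
P(third is green | given) = 5/24 ≈ 0.2083.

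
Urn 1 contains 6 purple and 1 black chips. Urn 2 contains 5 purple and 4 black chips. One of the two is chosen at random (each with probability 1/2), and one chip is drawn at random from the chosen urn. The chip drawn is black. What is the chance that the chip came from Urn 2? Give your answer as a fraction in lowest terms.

28/37

P(black | Urn 1) = 1/7; P(black | Urn 2) = 4/9.
P(black) = 1/2·1/7 + 1/2·4/9 = 37/126.
By Bayes' rule, P(Urn 2 | black) = 2/9 / 37/126 = 28/37 ≈ 0.7568.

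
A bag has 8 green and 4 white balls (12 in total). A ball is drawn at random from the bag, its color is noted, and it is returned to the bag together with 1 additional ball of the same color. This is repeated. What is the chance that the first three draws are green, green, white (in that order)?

Track the composition after each reinforcement of +1.
P = (8/12) · (9/13) · (4/14) = 12/91 ≈ 0.1319.

12/91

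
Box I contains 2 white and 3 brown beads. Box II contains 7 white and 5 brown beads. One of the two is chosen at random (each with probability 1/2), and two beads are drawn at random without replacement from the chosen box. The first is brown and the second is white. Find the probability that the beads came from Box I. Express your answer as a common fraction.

198/373

P(E | Box I) = 3/10; P(E | Box II) = 35/132.
P(E) = 1/2·3/10 + 1/2·35/132 = 373/1320.
By Bayes' rule, P(Box I | E) = 3/20 / 373/1320 = 198/373 ≈ 0.5308.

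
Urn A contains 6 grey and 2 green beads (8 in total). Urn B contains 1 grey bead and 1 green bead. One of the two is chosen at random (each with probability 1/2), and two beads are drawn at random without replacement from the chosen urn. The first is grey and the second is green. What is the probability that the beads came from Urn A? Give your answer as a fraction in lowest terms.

3/10

P(E | Urn A) = 3/14; P(E | Urn B) = 1/2.
P(E) = 1/2·3/14 + 1/2·1/2 = 5/14.
By Bayes' rule, P(Urn A | E) = 3/28 / 5/14 = 3/10 ≈ 0.3000.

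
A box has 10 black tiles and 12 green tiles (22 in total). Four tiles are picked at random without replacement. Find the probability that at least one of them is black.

124/133

Use the complement: P(at least one black) = 1 − P(no black).
P(none) = C(12,4)/C(22,4) = 495/7315.
So P = 1 − 495/7315 = 124/133 ≈ 0.9323.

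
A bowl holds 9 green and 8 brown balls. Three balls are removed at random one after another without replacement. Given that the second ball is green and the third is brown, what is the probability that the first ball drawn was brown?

7/15

P(first=brown and the second ball is green and the third is brown) = (8/17)·(9/16)·(7/15) = 21/170.
P(E) = Σ over first color = 12/85 + 21/170 = 9/34.
By Bayes, P(first=brown | E) = 21/170 / 9/34 = 7/15 ≈ 0.4667.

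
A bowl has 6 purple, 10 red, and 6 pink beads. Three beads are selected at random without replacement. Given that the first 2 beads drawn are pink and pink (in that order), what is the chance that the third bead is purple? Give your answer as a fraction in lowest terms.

After removing 2 pink, the bowl has 6 purple out of 20 remaining.
P(third is purple | given) = 6/20 = 3/10 ≈ 0.3000.

3/10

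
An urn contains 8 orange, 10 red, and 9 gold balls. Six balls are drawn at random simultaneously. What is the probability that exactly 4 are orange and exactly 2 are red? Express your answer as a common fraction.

35/3289

Unordered draws without replacement: count favorable combinations over C(27,6).
Favorable = C(8,4) · C(10,2) · C(9,0) = 3150; total = C(27,6) = 296010.
P = 3150/296010 = 35/3289 ≈ 0.0106.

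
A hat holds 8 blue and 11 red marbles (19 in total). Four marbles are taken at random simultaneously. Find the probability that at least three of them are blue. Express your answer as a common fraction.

343/1938

Sum the hypergeometric tail for j = 3,…,4 blue marbles.
Favorable = C(8,3)·C(11,1) + C(8,4)·C(11,0) = 686; total = C(19,4) = 3876.
P = 686/3876 = 343/1938 ≈ 0.1770.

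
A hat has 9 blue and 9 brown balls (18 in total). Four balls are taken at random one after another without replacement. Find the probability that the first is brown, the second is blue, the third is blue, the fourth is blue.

21/340

Multiply the conditional probability of each draw in order, without replacement, so each draw removes one from its color and from the total.
P = (9/18) · (9/17) · (8/16) · (7/15) = 21/340 ≈ 0.0618.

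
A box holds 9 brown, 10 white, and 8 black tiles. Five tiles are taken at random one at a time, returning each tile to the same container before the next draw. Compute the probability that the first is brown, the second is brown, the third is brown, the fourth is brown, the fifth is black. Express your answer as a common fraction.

Multiply the conditional probability of each draw in order, with replacement (the composition resets each draw).
P = (9/27) · (9/27) · (9/27) · (9/27) · (8/27) = 8/2187 ≈ 0.0037.

8/2187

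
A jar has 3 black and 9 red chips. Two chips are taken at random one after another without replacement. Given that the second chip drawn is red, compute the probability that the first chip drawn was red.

P(first=red and the second chip drawn is red) = (9/12)·(8/11) = 6/11.
P(the second chip drawn is red) = Σ over first color = 9/44 + 6/11 = 3/4.
By Bayes, P(first=red | the second chip drawn is red) = 6/11 / 3/4 = 8/11 ≈ 0.7273.

8/11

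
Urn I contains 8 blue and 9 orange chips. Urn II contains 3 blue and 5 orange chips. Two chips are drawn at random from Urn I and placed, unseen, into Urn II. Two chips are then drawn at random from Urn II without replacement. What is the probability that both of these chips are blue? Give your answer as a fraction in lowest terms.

Condition on how many of the transferred chips are blue (from Urn I: 8 blue of 17; then Urn II has 10 total).
  0 blue: C(8,0)C(9,2)/C(17,2) = 9/34; then P = C(3,2)/C(10,2) = 1/15
  1 blue: C(8,1)C(9,1)/C(17,2) = 9/17; then P = C(4,2)/C(10,2) = 2/15
  2 blue: C(8,2)C(9,0)/C(17,2) = 7/34; then P = C(5,2)/C(10,2) = 2/9
P(both blue) = 41/306 ≈ 0.1340.

41/306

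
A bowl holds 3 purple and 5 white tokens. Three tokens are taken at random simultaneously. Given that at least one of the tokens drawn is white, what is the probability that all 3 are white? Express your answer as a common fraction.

2/11

P(all 3 white) = C(5,3)/C(8,3) = 5/28; P(at least one white) = 1 − C(3,3)/C(8,3) = 55/56.
Since 'all 3 white' ⊆ 'at least one white', P(all 3 | at least one) = 5/28 / 55/56 = 2/11 ≈ 0.1818.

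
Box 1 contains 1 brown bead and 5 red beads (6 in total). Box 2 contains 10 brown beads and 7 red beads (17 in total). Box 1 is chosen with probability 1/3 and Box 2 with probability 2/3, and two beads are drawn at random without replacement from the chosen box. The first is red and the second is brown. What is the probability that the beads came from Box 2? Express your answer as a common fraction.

P(E | Box 1) = 1/6; P(E | Box 2) = 35/136.
P(E) = 1/3·1/6 + 2/3·35/136 = 139/612.
By Bayes' rule, P(Box 2 | E) = 35/204 / 139/612 = 105/139 ≈ 0.7554.

105/139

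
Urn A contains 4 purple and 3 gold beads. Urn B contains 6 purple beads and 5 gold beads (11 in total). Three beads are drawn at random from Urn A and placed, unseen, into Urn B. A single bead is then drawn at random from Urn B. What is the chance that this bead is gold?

Condition on how many of the transferred beads are gold (from Urn A: 3 gold of 7; then Urn B has 14 total).
  0 gold: C(3,0)C(4,3)/C(7,3) = 4/35; then P = 5/14
  1 gold: C(3,1)C(4,2)/C(7,3) = 18/35; then P = 6/14
  2 gold: C(3,2)C(4,1)/C(7,3) = 12/35; then P = 7/14
  3 gold: C(3,3)C(4,0)/C(7,3) = 1/35; then P = 8/14
P(gold from Urn B) = 22/49 ≈ 0.4490.

22/49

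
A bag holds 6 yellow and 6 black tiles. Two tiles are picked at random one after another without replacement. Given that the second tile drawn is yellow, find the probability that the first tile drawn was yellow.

P(first=yellow and the second tile drawn is yellow) = (6/12)·(5/11) = 5/22.
P(the second tile drawn is yellow) = Σ over first color = 5/22 + 3/11 = 1/2.
By Bayes, P(first=yellow | the second tile drawn is yellow) = 5/22 / 1/2 = 5/11 ≈ 0.4545.

5/11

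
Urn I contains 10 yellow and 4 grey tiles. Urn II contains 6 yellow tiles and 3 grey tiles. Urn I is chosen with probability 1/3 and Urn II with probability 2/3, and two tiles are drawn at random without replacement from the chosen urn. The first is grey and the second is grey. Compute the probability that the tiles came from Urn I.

P(E | Urn I) = 6/91; P(E | Urn II) = 1/12.
P(E) = 1/3·6/91 + 2/3·1/12 = 127/1638.
By Bayes' rule, P(Urn I | E) = 2/91 / 127/1638 = 36/127 ≈ 0.2835.

36/127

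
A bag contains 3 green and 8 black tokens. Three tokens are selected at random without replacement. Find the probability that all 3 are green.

Unordered draws without replacement: count favorable combinations over C(11,3).
Favorable = C(3,3) · C(8,0) = 1; total = C(11,3) = 165.
P = 1/165 = 1/165 ≈ 0.0061.

1/165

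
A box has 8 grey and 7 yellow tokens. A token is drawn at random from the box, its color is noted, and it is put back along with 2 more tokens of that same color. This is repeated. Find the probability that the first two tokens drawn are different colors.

112/255

Either grey then yellow, or yellow then grey; after the first draw the total is 17.
P = (8/15)·(7/17) + (7/15)·(8/17) = 112/255 ≈ 0.4392.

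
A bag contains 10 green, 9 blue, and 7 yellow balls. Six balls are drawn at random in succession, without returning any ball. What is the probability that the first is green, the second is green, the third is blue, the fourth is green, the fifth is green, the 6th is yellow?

63/32890

Multiply the conditional probability of each draw in order, without replacement, so each draw removes one from its color and from the total.
P = (10/26) · (9/25) · (9/24) · (8/23) · (7/22) · (7/21) = 63/32890 ≈ 0.0019.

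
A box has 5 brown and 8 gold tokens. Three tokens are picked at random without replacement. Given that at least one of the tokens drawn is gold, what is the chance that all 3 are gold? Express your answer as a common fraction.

P(all 3 gold) = C(8,3)/C(13,3) = 28/143; P(at least one gold) = 1 − C(5,3)/C(13,3) = 138/143.
Since 'all 3 gold' ⊆ 'at least one gold', P(all 3 | at least one) = 28/143 / 138/143 = 14/69 ≈ 0.2029.

14/69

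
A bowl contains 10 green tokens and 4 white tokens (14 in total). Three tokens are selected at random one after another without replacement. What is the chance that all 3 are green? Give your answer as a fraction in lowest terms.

30/91

Multiply the conditional probability of each draw in order, without replacement, so each draw removes one from its color and from the total.
P = (10/14) · (9/13) · (8/12) = 30/91 ≈ 0.3297.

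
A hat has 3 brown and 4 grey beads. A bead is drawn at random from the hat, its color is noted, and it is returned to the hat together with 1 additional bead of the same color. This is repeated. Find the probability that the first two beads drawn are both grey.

After a grey draw the hat holds 5 grey out of 8.
P = (4/7)·(5/8) = 5/14 ≈ 0.3571.

5/14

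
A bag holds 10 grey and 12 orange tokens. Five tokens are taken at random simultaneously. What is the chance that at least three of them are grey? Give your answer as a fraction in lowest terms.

54/133

Sum the hypergeometric tail for j = 3,…,5 grey tokens.
Favorable = C(10,3)·C(12,2) + C(10,4)·C(12,1) + C(10,5)·C(12,0) = 10692; total = C(22,5) = 26334.
P = 10692/26334 = 54/133 ≈ 0.4060.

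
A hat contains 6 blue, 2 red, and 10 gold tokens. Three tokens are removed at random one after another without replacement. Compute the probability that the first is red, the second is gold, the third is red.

5/1224

Multiply the conditional probability of each draw in order, without replacement, so each draw removes one from its color and from the total.
P = (2/18) · (10/17) · (1/16) = 5/1224 ≈ 0.0041.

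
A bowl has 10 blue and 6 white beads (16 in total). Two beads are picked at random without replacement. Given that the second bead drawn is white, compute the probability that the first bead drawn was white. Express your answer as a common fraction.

P(first=white and the second bead drawn is white) = (6/16)·(5/15) = 1/8.
P(the second bead drawn is white) = Σ over first color = 1/4 + 1/8 = 3/8.
By Bayes, P(first=white | the second bead drawn is white) = 1/8 / 3/8 = 1/3 ≈ 0.3333.

1/3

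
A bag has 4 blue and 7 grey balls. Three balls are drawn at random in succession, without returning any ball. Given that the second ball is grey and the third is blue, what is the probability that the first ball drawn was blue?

1/3

P(first=blue and the second ball is grey and the third is blue) = (4/11)·(7/10)·(3/9) = 14/165.
P(E) = Σ over first color = 14/165 + 28/165 = 14/55.
By Bayes, P(first=blue | E) = 14/165 / 14/55 = 1/3 ≈ 0.3333.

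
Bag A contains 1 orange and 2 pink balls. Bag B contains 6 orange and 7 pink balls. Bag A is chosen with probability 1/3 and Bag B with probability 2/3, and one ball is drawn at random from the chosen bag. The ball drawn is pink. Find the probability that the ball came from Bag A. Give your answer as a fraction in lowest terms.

13/34

P(pink | Bag A) = 2/3; P(pink | Bag B) = 7/13.
P(pink) = 1/3·2/3 + 2/3·7/13 = 68/117.
By Bayes' rule, P(Bag A | pink) = 2/9 / 68/117 = 13/34 ≈ 0.3824.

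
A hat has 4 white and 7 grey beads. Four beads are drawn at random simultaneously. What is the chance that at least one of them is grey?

Use the complement: P(at least one grey) = 1 − P(no grey).
P(none) = C(4,4)/C(11,4) = 1/330.
So P = 1 − 1/330 = 329/330 ≈ 0.9970.

329/330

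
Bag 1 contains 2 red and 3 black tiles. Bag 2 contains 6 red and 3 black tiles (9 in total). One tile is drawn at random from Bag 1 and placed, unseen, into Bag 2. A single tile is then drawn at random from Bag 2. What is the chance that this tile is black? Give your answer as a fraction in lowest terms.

9/25

Condition on how many of the transferred tiles are black (from Bag 1: 3 black of 5; then Bag 2 has 10 total).
  0 black: C(3,0)C(2,1)/C(5,1) = 2/5; then P = 3/10
  1 black: C(3,1)C(2,0)/C(5,1) = 3/5; then P = 4/10
P(black from Bag 2) = 9/25 ≈ 0.3600.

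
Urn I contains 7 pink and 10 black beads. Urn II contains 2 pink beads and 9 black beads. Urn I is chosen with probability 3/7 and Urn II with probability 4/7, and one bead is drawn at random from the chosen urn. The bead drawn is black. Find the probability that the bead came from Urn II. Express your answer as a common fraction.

102/157

P(black | Urn I) = 10/17; P(black | Urn II) = 9/11.
P(black) = 3/7·10/17 + 4/7·9/11 = 942/1309.
By Bayes' rule, P(Urn II | black) = 36/77 / 942/1309 = 102/157 ≈ 0.6497.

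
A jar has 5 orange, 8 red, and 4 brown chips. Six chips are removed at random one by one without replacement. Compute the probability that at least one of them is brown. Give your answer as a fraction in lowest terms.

Use the complement: P(at least one brown) = 1 − P(no brown).
P(none) = C(13,6)/C(17,6) = 1716/12376.
So P = 1 − 1716/12376 = 205/238 ≈ 0.8613.

205/238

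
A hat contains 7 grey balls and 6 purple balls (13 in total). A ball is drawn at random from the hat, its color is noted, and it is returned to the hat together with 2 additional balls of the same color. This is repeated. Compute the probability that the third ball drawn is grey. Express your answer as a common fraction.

7/13

Sum over the four possibilities for the first two draws (grey/not-grey each), tracking how the grey count and total change by +2 per draw.
P(third is grey) = 7/13 ≈ 0.5385. (In a Pólya urn every draw has the same marginal probability 7/13.)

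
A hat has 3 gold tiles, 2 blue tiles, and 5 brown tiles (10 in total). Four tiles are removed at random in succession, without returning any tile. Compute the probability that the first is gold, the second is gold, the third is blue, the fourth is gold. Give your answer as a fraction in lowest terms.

1/420

Multiply the conditional probability of each draw in order, without replacement, so each draw removes one from its color and from the total.
P = (3/10) · (2/9) · (2/8) · (1/7) = 1/420 ≈ 0.0024.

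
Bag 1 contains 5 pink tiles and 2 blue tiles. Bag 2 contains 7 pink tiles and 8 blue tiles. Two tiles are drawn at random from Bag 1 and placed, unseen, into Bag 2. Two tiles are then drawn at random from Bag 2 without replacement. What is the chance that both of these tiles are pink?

661/2856

Condition on how many of the transferred tiles are pink (from Bag 1: 5 pink of 7; then Bag 2 has 17 total).
  0 pink: C(5,0)C(2,2)/C(7,2) = 1/21; then P = C(7,2)/C(17,2) = 21/136
  1 pink: C(5,1)C(2,1)/C(7,2) = 10/21; then P = C(8,2)/C(17,2) = 7/34
  2 pink: C(5,2)C(2,0)/C(7,2) = 10/21; then P = C(9,2)/C(17,2) = 9/34
P(both pink) = 661/2856 ≈ 0.2314.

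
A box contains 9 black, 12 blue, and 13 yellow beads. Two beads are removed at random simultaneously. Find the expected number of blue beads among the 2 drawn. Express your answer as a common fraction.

By linearity of expectation, E[X] = Σ P(draw i is blue); by symmetry each draw (even without replacement) has P(blue) = 12/34.
E[X] = 2 · 12/34 = 12/17 ≈ 0.7059.

12/17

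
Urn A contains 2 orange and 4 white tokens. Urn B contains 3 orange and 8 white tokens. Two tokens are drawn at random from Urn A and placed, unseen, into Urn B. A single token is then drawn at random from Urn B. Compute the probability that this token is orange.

11/39

Condition on how many of the transferred tokens are orange (from Urn A: 2 orange of 6; then Urn B has 13 total).
  0 orange: C(2,0)C(4,2)/C(6,2) = 2/5; then P = 3/13
  1 orange: C(2,1)C(4,1)/C(6,2) = 8/15; then P = 4/13
  2 orange: C(2,2)C(4,0)/C(6,2) = 1/15; then P = 5/13
P(orange from Urn B) = 11/39 ≈ 0.2821.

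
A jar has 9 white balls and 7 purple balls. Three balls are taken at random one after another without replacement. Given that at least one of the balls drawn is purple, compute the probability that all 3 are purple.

P(all 3 purple) = C(7,3)/C(16,3) = 1/16; P(at least one purple) = 1 − C(9,3)/C(16,3) = 17/20.
Since 'all 3 purple' ⊆ 'at least one purple', P(all 3 | at least one) = 1/16 / 17/20 = 5/68 ≈ 0.0735.

5/68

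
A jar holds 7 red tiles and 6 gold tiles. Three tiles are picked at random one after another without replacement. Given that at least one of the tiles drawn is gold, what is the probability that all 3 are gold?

P(all 3 gold) = C(6,3)/C(13,3) = 10/143; P(at least one gold) = 1 − C(7,3)/C(13,3) = 251/286.
Since 'all 3 gold' ⊆ 'at least one gold', P(all 3 | at least one) = 10/143 / 251/286 = 20/251 ≈ 0.0797.

20/251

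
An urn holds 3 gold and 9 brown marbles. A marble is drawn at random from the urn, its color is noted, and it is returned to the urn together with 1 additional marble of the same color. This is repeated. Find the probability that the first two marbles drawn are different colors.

9/26

Either gold then brown, or brown then gold; after the first draw the total is 13.
P = (3/12)·(9/13) + (9/12)·(3/13) = 9/26 ≈ 0.3462.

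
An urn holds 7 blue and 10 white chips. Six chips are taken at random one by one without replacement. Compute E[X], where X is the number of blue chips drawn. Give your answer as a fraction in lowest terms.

42/17

By linearity of expectation, E[X] = Σ P(draw i is blue); by symmetry each draw (even without replacement) has P(blue) = 7/17.
E[X] = 6 · 7/17 = 42/17 ≈ 2.4706.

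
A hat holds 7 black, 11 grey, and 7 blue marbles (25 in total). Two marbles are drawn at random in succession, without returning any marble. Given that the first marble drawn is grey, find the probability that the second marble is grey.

5/12

After removing 1 grey, the hat has 10 grey out of 24 remaining.
P(second is grey | given) = 10/24 = 5/12 ≈ 0.4167.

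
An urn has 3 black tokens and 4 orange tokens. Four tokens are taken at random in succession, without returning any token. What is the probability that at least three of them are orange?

13/35

Sum the hypergeometric tail for j = 3,…,4 orange tokens.
Favorable = C(4,3)·C(3,1) + C(4,4)·C(3,0) = 13; total = C(7,4) = 35.
P = 13/35 = 13/35 ≈ 0.3714.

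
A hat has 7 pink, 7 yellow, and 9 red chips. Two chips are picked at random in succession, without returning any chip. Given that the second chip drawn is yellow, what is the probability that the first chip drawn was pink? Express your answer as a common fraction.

P(first=pink and the second chip drawn is yellow) = (7/23)·(7/22) = 49/506.
P(the second chip drawn is yellow) = Σ over first color = 49/506 + 21/253 + 63/506 = 7/23.
By Bayes, P(first=pink | the second chip drawn is yellow) = 49/506 / 7/23 = 7/22 ≈ 0.3182.

7/22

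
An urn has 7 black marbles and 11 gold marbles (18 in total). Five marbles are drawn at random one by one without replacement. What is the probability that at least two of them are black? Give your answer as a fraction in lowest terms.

23/34

Sum the hypergeometric tail for j = 2,…,5 black marbles.
Favorable = C(7,2)·C(11,3) + C(7,3)·C(11,2) + C(7,4)·C(11,1) + C(7,5)·C(11,0) = 5796; total = C(18,5) = 8568.
P = 5796/8568 = 23/34 ≈ 0.6765.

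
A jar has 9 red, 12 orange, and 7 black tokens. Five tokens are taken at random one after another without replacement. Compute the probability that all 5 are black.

Unordered draws without replacement: count favorable combinations over C(28,5).
Favorable = C(9,0) · C(12,0) · C(7,5) = 21; total = C(28,5) = 98280.
P = 21/98280 = 1/4680 ≈ 0.0002.

1/4680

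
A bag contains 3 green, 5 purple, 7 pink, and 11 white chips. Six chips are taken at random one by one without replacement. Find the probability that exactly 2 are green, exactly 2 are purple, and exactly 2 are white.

15/2093

Unordered draws without replacement: count favorable combinations over C(26,6).
Favorable = C(3,2) · C(5,2) · C(7,0) · C(11,2) = 1650; total = C(26,6) = 230230.
P = 1650/230230 = 15/2093 ≈ 0.0072.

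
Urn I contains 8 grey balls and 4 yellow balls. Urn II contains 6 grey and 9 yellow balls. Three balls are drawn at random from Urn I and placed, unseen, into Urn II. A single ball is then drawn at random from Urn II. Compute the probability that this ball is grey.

Condition on how many of the transferred balls are grey (from Urn I: 8 grey of 12; then Urn II has 18 total).
  0 grey: C(8,0)C(4,3)/C(12,3) = 1/55; then P = 6/18
  1 grey: C(8,1)C(4,2)/C(12,3) = 12/55; then P = 7/18
  2 grey: C(8,2)C(4,1)/C(12,3) = 28/55; then P = 8/18
  3 grey: C(8,3)C(4,0)/C(12,3) = 14/55; then P = 9/18
P(grey from Urn II) = 4/9 ≈ 0.4444.

4/9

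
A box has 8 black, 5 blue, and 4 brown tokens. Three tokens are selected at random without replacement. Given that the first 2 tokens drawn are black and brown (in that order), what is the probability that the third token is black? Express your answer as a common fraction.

7/15

After removing 1 black, 1 brown, the box has 7 black out of 15 remaining.
P(third is black | given) = 7/15 ≈ 0.4667.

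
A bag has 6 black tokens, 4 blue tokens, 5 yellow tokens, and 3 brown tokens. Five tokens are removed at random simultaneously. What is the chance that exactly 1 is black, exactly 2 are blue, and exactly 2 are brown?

Unordered draws without replacement: count favorable combinations over C(18,5).
Favorable = C(6,1) · C(4,2) · C(5,0) · C(3,2) = 108; total = C(18,5) = 8568.
P = 108/8568 = 3/238 ≈ 0.0126.

3/238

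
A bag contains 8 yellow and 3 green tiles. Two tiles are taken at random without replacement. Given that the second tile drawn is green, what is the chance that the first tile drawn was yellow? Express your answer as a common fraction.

P(first=yellow and the second tile drawn is green) = (8/11)·(3/10) = 12/55.
P(the second tile drawn is green) = Σ over first color = 12/55 + 3/55 = 3/11.
By Bayes, P(first=yellow | the second tile drawn is green) = 12/55 / 3/11 = 4/5 ≈ 0.8000.

4/5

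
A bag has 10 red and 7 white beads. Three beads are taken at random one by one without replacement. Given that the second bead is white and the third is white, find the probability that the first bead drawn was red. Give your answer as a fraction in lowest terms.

P(first=red and the second bead is white and the third is white) = (10/17)·(7/16)·(6/15) = 7/68.
P(E) = Σ over first color = 7/68 + 7/136 = 21/136.
By Bayes, P(first=red | E) = 7/68 / 21/136 = 2/3 ≈ 0.6667.

2/3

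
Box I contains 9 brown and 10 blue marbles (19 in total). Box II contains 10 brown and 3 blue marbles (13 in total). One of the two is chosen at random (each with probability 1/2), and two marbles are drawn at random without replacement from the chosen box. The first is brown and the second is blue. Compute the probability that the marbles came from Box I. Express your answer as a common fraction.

26/45

P(E | Box I) = 5/19; P(E | Box II) = 5/26.
P(E) = 1/2·5/19 + 1/2·5/26 = 225/988.
By Bayes' rule, P(Box I | E) = 5/38 / 225/988 = 26/45 ≈ 0.5778.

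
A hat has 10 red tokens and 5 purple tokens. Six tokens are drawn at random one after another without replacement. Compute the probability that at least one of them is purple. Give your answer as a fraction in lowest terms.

Use the complement: P(at least one purple) = 1 − P(no purple).
P(none) = C(10,6)/C(15,6) = 210/5005.
So P = 1 − 210/5005 = 137/143 ≈ 0.9580.

137/143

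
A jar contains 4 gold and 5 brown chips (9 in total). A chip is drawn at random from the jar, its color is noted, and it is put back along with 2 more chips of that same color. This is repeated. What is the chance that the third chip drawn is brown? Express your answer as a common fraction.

5/9

Sum over the four possibilities for the first two draws (brown/not-brown each), tracking how the brown count and total change by +2 per draw.
P(third is brown) = 5/9 ≈ 0.5556. (In a Pólya urn every draw has the same marginal probability 5/9.)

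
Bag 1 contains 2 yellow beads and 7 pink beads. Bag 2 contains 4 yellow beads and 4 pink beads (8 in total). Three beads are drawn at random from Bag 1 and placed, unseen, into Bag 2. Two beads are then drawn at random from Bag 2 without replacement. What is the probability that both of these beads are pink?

41/132

Condition on how many of the transferred beads are pink (from Bag 1: 7 pink of 9; then Bag 2 has 11 total).
  1 pink: C(7,1)C(2,2)/C(9,3) = 1/12; then P = C(5,2)/C(11,2) = 2/11
  2 pink: C(7,2)C(2,1)/C(9,3) = 1/2; then P = C(6,2)/C(11,2) = 3/11
  3 pink: C(7,3)C(2,0)/C(9,3) = 5/12; then P = C(7,2)/C(11,2) = 21/55
P(both pink) = 41/132 ≈ 0.3106.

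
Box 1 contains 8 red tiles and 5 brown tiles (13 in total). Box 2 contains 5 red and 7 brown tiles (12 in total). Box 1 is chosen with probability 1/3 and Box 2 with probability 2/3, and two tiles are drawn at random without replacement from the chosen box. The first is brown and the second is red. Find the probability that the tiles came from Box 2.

91/135

P(E | Box 1) = 10/39; P(E | Box 2) = 35/132.
P(E) = 1/3·10/39 + 2/3·35/132 = 75/286.
By Bayes' rule, P(Box 2 | E) = 35/198 / 75/286 = 91/135 ≈ 0.6741.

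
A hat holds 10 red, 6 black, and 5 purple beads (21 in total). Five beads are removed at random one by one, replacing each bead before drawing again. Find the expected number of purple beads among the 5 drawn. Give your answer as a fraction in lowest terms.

25/21

By linearity of expectation, E[X] = Σ P(draw i is purple); each independent draw has P(purple) = 5/21.
E[X] = 5 · 5/21 = 25/21 ≈ 1.1905.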